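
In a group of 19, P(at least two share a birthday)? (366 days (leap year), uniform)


P(all different) = Π(366-i)/366 for i=0..18
= 0.621705
P(match) = 1 - 0.621705 = 0.378295

P ≈ 0.3783 ≈ 37.83%


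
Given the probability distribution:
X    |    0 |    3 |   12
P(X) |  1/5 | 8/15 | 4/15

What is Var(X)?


E[X] = 24/5
E[X²] = 216/5
Var(X) = E[X²] - (E[X])² = 216/5 - 576/25 = 504/25

Var(X) = 504/25 ≈ 20.1600


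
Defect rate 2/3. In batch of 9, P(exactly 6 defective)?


Binomial: P(X=6) = C(9,6)×p^6×(1-p)^3
= 84 × 64/729 × 1/27 = 1792/6561

P(X=6) = 1792/6561 ≈ 27.31%


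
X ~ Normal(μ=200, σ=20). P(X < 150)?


z = (150-200)/20 = -2.5
P(Z < -2.5) = 0.0062

P(X < 150) ≈ 0.0062


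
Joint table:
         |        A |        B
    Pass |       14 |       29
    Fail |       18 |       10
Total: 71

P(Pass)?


P(Pass) = (14+29)/71 = 43/71

P(Pass) = 43/71 ≈ 60.56%


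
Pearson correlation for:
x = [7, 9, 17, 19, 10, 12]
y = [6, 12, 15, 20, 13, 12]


n=6, Σx=74, Σy=78, Σxy=1059, Σx²=1024, Σy²=1118
r = (6×1059 - 74×78)/√((6×1024 - 74²)(6×1118 - 78²))
= 582/√(668×624) = 582/√416832 ≈ 582/645.6253 ≈ 0.9015

r ≈ 0.9015


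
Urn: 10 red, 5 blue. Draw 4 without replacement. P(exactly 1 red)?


Hypergeometric: C(10,1)×C(5,3)/C(15,4)
= 10×10/1365 = 20/273

P(X=1) = 20/273 ≈ 7.33%


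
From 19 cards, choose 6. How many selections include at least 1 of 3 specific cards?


Complement: C(19,6) - C(16,6) = 27132 - 8008 = 19124

19124


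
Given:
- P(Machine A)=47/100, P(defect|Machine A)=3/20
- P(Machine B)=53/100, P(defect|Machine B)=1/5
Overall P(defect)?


P(B) = Σ P(B|Aᵢ)×P(Aᵢ)
  3/20×47/100 = 141/2000
  1/5×53/100 = 53/500
Sum = 353/2000

P(defect) = 353/2000 ≈ 17.65%


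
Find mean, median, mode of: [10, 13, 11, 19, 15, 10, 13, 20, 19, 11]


Sorted: [10, 10, 11, 11, 13, 13, 15, 19, 19, 20]
Mean = 141/10
Median = 13
Freq: {10: 2, 13: 2, 11: 2, 19: 2, 15: 1, 20: 1}
Mode: [10, 11, 13, 19]

Mean=141/10, Median=13, Mode=[10, 11, 13, 19]


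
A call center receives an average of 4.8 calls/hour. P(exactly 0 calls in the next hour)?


Poisson(λ=4.8): P(X=0) = e^(-λ)×λ^k/k!
= e^(-4.8) × 4.8^0 / 0!
≈ 0.008229747049 × 1 / 1 ≈ 0.008230

P(X=0) ≈ 0.008230 ≈ 0.82%


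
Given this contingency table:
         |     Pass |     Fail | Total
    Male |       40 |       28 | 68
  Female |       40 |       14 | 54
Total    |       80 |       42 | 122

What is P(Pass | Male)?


P(Pass | Male) = 40/(40+28) = 40/68 = 10/17

P(Pass|Male) = 10/17 ≈ 58.82%


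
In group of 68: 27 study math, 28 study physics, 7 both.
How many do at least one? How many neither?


|A∪B| = 27+28-7 = 48
Neither = 68-48 = 20

At least one: 48; Neither: 20


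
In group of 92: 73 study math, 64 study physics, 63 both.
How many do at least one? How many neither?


|A∪B| = 73+64-63 = 74
Neither = 92-74 = 18

At least one: 74; Neither: 18


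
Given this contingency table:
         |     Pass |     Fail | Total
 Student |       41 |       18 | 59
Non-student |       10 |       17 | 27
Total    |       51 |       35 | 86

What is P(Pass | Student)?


P(Pass | Student) = 41/(41+18) = 41/59

P(Pass|Student) = 41/59 ≈ 69.49%


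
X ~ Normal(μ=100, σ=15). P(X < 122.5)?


z = (122.5-100)/15 = 1.5
P(Z < 1.5) = 0.9332

P(X < 122.5) ≈ 0.9332


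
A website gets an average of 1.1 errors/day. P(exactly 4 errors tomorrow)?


Poisson(λ=1.1): P(X=4) = e^(-λ)×λ^k/k!
= e^(-1.1) × 1.1^4 / 4!
≈ 0.3328710837 × 1.4641 / 24 ≈ 0.020307

P(X=4) ≈ 0.020307 ≈ 2.03%


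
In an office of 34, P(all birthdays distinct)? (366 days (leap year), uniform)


P(all different) = Π(366-i)/366 for i=0..33
= (366/366)×(365/366)×...×(333/366)
= 0.205601

P ≈ 0.2056 ≈ 20.56%


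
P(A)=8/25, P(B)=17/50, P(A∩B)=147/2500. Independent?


P(A)×P(B) = 68/625
P(A∩B) = 147/2500
Not equal → NOT independent

No, not independent


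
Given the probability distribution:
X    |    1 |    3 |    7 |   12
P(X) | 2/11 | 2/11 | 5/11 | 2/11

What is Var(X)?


E[X] = 67/11
E[X²] = 553/11
Var(X) = E[X²] - (E[X])² = 553/11 - 4489/121 = 1594/121

Var(X) = 1594/121 ≈ 13.1736


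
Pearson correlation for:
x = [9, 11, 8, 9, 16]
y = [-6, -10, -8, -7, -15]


n=5, Σx=53, Σy=-46, Σxy=-531, Σx²=603, Σy²=474
r = (5×(-531) - 53×(-46))/√((5×603 - 53²)(5×474 - (-46)²))
= -217/√(206×254) = -217/√52324 ≈ -217/228.7444 ≈ -0.9487

r ≈ -0.9487


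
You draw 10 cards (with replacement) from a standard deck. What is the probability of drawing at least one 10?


P(not a 10) = 48/52 = 12/13
P(none in 10 draws) = (12/13)^10 = 61917364224/137858491849
P(≥1 10) = 1 - 61917364224/137858491849 = 75941127625/137858491849

P = 75941127625/137858491849 ≈ 55.09%


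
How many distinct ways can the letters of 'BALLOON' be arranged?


Letters: 7, freq: {'B': 1, 'A': 1, 'L': 2, 'O': 2, 'N': 1}
7!/(1!×1!×2!×2!×1!) = 5040/4 = 1260

1260


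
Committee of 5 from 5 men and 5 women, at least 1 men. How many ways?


Count by #men:
  1M,4W: C(5,1)×C(5,4)=25
  2M,3W: C(5,2)×C(5,3)=100
  3M,2W: C(5,3)×C(5,2)=100
  4M,1W: C(5,4)×C(5,1)=25
  5M,0W: C(5,5)×C(5,0)=1
Total = 251

251


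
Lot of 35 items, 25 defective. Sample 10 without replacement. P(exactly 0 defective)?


Hypergeometric: C(25,0)×C(10,10)/C(35,10)
= 1×1/183579396 = 1/183579396

P(X=0) = 1/183579396 ≈ 0.00%


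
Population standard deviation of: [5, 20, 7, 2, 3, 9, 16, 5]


Mean = 67/8
  (5-67/8)²=729/64
  (20-67/8)²=8649/64
  (7-67/8)²=121/64
  (2-67/8)²=2601/64
  (3-67/8)²=1849/64
  (9-67/8)²=25/64
  (16-67/8)²=3721/64
  (5-67/8)²=729/64
Σ(x-μ)² = 2303/8
σ² = (2303/8)/8 = 2303/64

σ = √(2303/64) ≈ 5.9987


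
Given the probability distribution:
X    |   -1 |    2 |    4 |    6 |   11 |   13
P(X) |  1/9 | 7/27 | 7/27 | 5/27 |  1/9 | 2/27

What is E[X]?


E[X] = Σ x·P(X=x)
= (-1)×(1/9) + (2)×(7/27) + (4)×(7/27) + (6)×(5/27) + (11)×(1/9) + (13)×(2/27)
= 128/27

E[X] = 128/27


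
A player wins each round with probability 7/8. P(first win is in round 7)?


Geometric: P(X=7) = (1-p)^(k-1)×p = (1/8)^6×7/8 = 7/2097152

P(X=7) = 7/2097152 ≈ 0.00%


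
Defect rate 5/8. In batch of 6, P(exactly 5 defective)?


Binomial: P(X=5) = C(6,5)×p^5×(1-p)^1
= 6 × 3125/32768 × 3/8 = 28125/131072

P(X=5) = 28125/131072 ≈ 21.46%


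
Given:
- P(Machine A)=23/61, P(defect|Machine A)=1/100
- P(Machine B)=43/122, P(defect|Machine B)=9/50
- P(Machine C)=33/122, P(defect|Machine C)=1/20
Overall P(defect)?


P(B) = Σ P(B|Aᵢ)×P(Aᵢ)
  1/100×23/61 = 23/6100
  9/50×43/122 = 387/6100
  1/20×33/122 = 33/2440
Sum = 197/2440

P(defect) = 197/2440 ≈ 8.07%


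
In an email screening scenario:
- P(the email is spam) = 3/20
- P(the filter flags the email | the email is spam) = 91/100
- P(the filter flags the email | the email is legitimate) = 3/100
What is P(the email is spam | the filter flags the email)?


Using Bayes' theorem:
P(A|B) = P(B|A)·P(A) / P(B)

P(the filter flags the email) = 91/100 × 3/20 + 3/100 × 17/20
= 273/2000 + 51/2000 = 81/500

P(the email is spam|the filter flags the email) = (273/2000) / (81/500) = 91/108

P(the email is spam|the filter flags the email) = 91/108 ≈ 84.26%


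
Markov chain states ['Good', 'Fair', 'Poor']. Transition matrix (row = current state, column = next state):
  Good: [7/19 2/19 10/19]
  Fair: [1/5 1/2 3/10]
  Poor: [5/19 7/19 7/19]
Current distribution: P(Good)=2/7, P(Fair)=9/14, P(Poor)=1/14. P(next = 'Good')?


P(next=Good) = Σᵢ P(now=i)×P(i→Good)
= 2/7×7/19 + 9/14×1/5 + 1/14×5/19
= 2/19 + 9/70 + 5/266 = 24/95

P = 24/95 ≈ 0.2526


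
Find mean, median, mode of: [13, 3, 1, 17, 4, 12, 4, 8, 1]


Sorted: [1, 1, 3, 4, 4, 8, 12, 13, 17]
Mean = 63/9 = 7
Median = 4
Freq: {13: 1, 3: 1, 1: 2, 17: 1, 4: 2, 12: 1, 8: 1}
Mode: [1, 4]

Mean=7, Median=4, Mode=[1, 4]


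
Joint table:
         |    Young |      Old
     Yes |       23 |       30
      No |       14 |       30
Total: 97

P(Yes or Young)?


P(Yes∨Young) = P(Yes) + P(Young) - P(Yes∧Young)
= (53 + 37 - 23)/97 = 67/97

P = 67/97 ≈ 69.07%


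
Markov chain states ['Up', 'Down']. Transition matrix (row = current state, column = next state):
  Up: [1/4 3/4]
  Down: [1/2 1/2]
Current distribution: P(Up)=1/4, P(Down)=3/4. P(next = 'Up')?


P(next=Up) = Σᵢ P(now=i)×P(i→Up)
= 1/4×1/4 + 3/4×1/2
= 1/16 + 3/8 = 7/16

P = 7/16 ≈ 0.4375


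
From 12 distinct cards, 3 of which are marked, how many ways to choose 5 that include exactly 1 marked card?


Choose 1 of the 3 marked cards and 4 of the other 9 cards:
C(3,1)×C(9,4) = 3×126 = 378

378


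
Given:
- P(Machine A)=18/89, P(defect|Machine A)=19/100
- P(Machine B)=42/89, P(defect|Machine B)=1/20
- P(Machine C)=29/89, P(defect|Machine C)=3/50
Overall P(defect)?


P(B) = Σ P(B|Aᵢ)×P(Aᵢ)
  19/100×18/89 = 171/4450
  1/20×42/89 = 21/890
  3/50×29/89 = 87/4450
Sum = 363/4450

P(defect) = 363/4450 ≈ 8.16%


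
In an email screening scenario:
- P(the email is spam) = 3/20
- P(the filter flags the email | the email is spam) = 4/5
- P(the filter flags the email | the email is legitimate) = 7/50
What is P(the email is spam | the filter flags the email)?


Using Bayes' theorem:
P(A|B) = P(B|A)·P(A) / P(B)

P(the filter flags the email) = 4/5 × 3/20 + 7/50 × 17/20
= 3/25 + 119/1000 = 239/1000

P(the email is spam|the filter flags the email) = (3/25) / (239/1000) = 120/239

P(the email is spam|the filter flags the email) = 120/239 ≈ 50.21%


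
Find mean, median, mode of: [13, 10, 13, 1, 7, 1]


Sorted: [1, 1, 7, 10, 13, 13]
Mean = 45/6 = 15/2
Median = 17/2
Freq: {13: 2, 10: 1, 1: 2, 7: 1}
Mode: [1, 13]

Mean=15/2, Median=17/2, Mode=[1, 13]


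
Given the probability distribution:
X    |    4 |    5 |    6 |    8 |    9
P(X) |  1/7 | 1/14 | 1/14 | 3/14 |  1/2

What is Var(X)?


E[X] = 53/7
E[X²] = 426/7
Var(X) = E[X²] - (E[X])² = 426/7 - 2809/49 = 173/49

Var(X) = 173/49 ≈ 3.5306


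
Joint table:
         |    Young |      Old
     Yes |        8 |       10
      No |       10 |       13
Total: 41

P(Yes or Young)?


P(Yes∨Young) = P(Yes) + P(Young) - P(Yes∧Young)
= (18 + 18 - 8)/41 = 28/41

P = 28/41 ≈ 68.29%


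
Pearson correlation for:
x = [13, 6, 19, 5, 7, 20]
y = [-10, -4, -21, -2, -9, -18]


n=6, Σx=70, Σy=-64, Σxy=-986, Σx²=1040, Σy²=966
r = (6×(-986) - 70×(-64))/√((6×1040 - 70²)(6×966 - (-64)²))
= -1436/√(1340×1700) = -1436/√2278000 ≈ -1436/1509.3045 ≈ -0.9514

r ≈ -0.9514


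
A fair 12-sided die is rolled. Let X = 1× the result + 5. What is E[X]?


E[die] = (1+12)/2 = 13/2
E[X] = 1×13/2 + 5 = 23/2

E[X] = 23/2


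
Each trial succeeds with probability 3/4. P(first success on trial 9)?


Geometric: P(X=9) = (1-p)^(k-1)×p = (1/4)^8×3/4 = 3/262144

P(X=9) = 3/262144 ≈ 0.00%


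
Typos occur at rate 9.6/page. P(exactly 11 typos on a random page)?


Poisson(λ=9.6): P(X=11) = e^(-λ)×λ^k/k!
= e^(-9.6) × 9.6^11 / 11!
≈ 6.772873649e-05 × 63823933055.2 / 39916800 ≈ 0.108293

P(X=11) ≈ 0.108293 ≈ 10.83%


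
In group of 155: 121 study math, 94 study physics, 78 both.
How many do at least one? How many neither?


|A∪B| = 121+94-78 = 137
Neither = 155-137 = 18

At least one: 137; Neither: 18


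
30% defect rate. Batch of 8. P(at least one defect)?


P(all good) = (7/10)^8 = 5764801/100000000
P(≥1 defect) = 94235199/100000000

P = 94235199/100000000 ≈ 94.24%


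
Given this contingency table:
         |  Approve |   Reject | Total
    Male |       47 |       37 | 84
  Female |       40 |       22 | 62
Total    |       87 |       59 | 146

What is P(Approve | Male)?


P(Approve | Male) = 47/(47+37) = 47/84

P(Approve|Male) = 47/84 ≈ 55.95%


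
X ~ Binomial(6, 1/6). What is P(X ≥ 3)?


P(X ≥ 3) = Σ P(X=i) for i=3..6
P(X=3) = 625/11664
P(X=4) = 125/15552
P(X=5) = 5/7776
P(X=6) = 1/46656
Sum = 1453/23328

P(X ≥ 3) = 1453/23328 ≈ 6.23%


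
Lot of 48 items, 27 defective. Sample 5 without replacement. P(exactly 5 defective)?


Hypergeometric: C(27,5)×C(21,0)/C(48,5)
= 80730×1/1712304 = 195/4136

P(X=5) = 195/4136 ≈ 4.71%


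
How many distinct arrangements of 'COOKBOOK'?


Letters: 8, freq: {'C': 1, 'O': 4, 'K': 2, 'B': 1}
8!/(1!×4!×2!×1!) = 40320/48 = 840

840


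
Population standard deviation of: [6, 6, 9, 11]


Mean = 32/4 = 8
  (6-8)²=4
  (6-8)²=4
  (9-8)²=1
  (11-8)²=9
Σ(x-μ)² = 18
σ² = 18/4 = 9/2

σ = √(9/2) ≈ 2.1213


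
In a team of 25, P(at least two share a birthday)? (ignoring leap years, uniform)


P(all different) = Π(365-i)/365 for i=0..24
= 0.431300
P(match) = 1 - 0.431300 = 0.568700

P ≈ 0.5687 ≈ 56.87%


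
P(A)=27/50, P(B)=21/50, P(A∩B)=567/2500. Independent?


P(A)×P(B) = 567/2500
P(A∩B) = 567/2500
Equal ✓ → Independent

Yes, independent


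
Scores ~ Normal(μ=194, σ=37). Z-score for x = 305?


z = (x - μ)/σ = (305 - 194)/37 = 3.0

z = 3.0


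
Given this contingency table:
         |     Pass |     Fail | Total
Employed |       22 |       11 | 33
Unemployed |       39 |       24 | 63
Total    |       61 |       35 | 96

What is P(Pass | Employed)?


P(Pass | Employed) = 22/(22+11) = 22/33 = 2/3

P(Pass|Employed) = 2/3 ≈ 66.67%


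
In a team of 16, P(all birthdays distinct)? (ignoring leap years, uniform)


P(all different) = Π(365-i)/365 for i=0..15
= (365/365)×(364/365)×...×(350/365)
= 0.716396

P ≈ 0.7164 ≈ 71.64%


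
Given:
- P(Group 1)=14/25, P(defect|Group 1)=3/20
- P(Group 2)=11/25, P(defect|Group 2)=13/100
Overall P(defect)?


P(B) = Σ P(B|Aᵢ)×P(Aᵢ)
  3/20×14/25 = 21/250
  13/100×11/25 = 143/2500
Sum = 353/2500

P(defect) = 353/2500 ≈ 14.12%


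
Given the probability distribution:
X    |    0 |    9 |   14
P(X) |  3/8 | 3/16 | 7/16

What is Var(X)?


E[X] = 125/16
E[X²] = 1615/16
Var(X) = E[X²] - (E[X])² = 1615/16 - 15625/256 = 10215/256

Var(X) = 10215/256 ≈ 39.9023


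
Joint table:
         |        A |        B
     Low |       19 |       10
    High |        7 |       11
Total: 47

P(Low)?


P(Low) = (19+10)/47 = 29/47

P(Low) = 29/47 ≈ 61.70%


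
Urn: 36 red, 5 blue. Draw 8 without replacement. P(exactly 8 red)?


Hypergeometric: C(36,8)×C(5,0)/C(41,8)
= 30260340×1/95548245 = 118668/374699

P(X=8) = 118668/374699 ≈ 31.67%


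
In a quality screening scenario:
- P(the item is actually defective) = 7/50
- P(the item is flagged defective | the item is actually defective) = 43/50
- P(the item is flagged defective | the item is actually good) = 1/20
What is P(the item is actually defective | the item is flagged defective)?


Using Bayes' theorem:
P(A|B) = P(B|A)·P(A) / P(B)

P(the item is flagged defective) = 43/50 × 7/50 + 1/20 × 43/50
= 301/2500 + 43/1000 = 817/5000

P(the item is actually defective|the item is flagged defective) = (301/2500) / (817/5000) = 14/19

P(the item is actually defective|the item is flagged defective) = 14/19 ≈ 73.68%


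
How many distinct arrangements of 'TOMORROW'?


Letters: 8, freq: {'T': 1, 'O': 3, 'M': 1, 'R': 2, 'W': 1}
8!/(1!×3!×1!×2!×1!) = 40320/12 = 3360

3360


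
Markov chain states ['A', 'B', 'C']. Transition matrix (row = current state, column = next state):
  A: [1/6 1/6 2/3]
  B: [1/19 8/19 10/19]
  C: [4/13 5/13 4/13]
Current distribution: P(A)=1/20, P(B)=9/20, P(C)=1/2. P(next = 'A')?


P(next=A) = Σᵢ P(now=i)×P(i→A)
= 1/20×1/6 + 9/20×1/19 + 1/2×4/13
= 1/120 + 9/380 + 2/13 = 5509/29640

P = 5509/29640 ≈ 0.1859


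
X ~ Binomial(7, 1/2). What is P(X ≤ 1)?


P(X ≤ 1) = Σ P(X=i) for i=0..1
P(X=0) = 1/128
P(X=1) = 7/128
Sum = 1/16

P(X ≤ 1) = 1/16 ≈ 6.25%


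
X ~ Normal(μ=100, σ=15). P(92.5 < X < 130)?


z₁=(92.5-100)/15=-0.5, z₂=(130-100)/15=2.0
P = Φ(2.0) - Φ(-0.5) = 0.977250 - 0.308538 = 0.668712 ≈ 0.6687

P(92.5 < X < 130) ≈ 0.6687


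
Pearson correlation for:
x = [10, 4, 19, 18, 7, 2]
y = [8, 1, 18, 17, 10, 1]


n=6, Σx=60, Σy=55, Σxy=804, Σx²=854, Σy²=779
r = (6×804 - 60×55)/√((6×854 - 60²)(6×779 - 55²))
= 1524/√(1524×1649) = 1524/√2513076 ≈ 1524/1585.2684 ≈ 0.9614

r ≈ 0.9614


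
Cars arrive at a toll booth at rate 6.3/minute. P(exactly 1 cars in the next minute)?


Poisson(λ=6.3): P(X=1) = e^(-λ)×λ^k/k!
= e^(-6.3) × 6.3^1 / 1!
≈ 0.001836304777 × 6.3 / 1 ≈ 0.011569

P(X=1) ≈ 0.011569 ≈ 1.16%


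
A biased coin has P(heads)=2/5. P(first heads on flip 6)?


Geometric: P(X=6) = (1-p)^(k-1)×p = (3/5)^5×2/5 = 486/15625

P(X=6) = 486/15625 ≈ 3.11%


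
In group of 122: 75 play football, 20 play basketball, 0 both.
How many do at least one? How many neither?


|A∪B| = 75+20-0 = 95
Neither = 122-95 = 27

At least one: 95; Neither: 27


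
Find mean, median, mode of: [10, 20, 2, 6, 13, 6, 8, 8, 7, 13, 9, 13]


Sorted: [2, 6, 6, 7, 8, 8, 9, 10, 13, 13, 13, 20]
Mean = 115/12
Median = 17/2
Freq: {10: 1, 20: 1, 2: 1, 6: 2, 13: 3, 8: 2, 7: 1, 9: 1}
Mode: [13]

Mean=115/12, Median=17/2, Mode=13


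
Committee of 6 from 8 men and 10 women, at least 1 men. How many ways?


Count by #men:
  1M,5W: C(8,1)×C(10,5)=2016
  2M,4W: C(8,2)×C(10,4)=5880
  3M,3W: C(8,3)×C(10,3)=6720
  4M,2W: C(8,4)×C(10,2)=3150
  5M,1W: C(8,5)×C(10,1)=560
  6M,0W: C(8,6)×C(10,0)=28
Total = 18354

18354


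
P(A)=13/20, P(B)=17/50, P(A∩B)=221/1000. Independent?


P(A)×P(B) = 221/1000
P(A∩B) = 221/1000
Equal ✓ → Independent

Yes, independent


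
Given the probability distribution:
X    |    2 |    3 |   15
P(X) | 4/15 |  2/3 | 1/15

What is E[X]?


E[X] = Σ x·P(X=x)
= (2)×(4/15) + (3)×(2/3) + (15)×(1/15)
= 53/15

E[X] = 53/15


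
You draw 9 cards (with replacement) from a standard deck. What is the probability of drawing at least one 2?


P(not a 2) = 48/52 = 12/13
P(none in 9 draws) = (12/13)^9 = 5159780352/10604499373
P(≥1 2) = 1 - 5159780352/10604499373 = 5444719021/10604499373

P = 5444719021/10604499373 ≈ 51.34%


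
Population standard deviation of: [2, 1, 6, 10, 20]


Mean = 39/5
  (2-39/5)²=841/25
  (1-39/5)²=1156/25
  (6-39/5)²=81/25
  (10-39/5)²=121/25
  (20-39/5)²=3721/25
Σ(x-μ)² = 1184/5
σ² = (1184/5)/5 = 1184/25

σ = √(1184/25) ≈ 6.8819


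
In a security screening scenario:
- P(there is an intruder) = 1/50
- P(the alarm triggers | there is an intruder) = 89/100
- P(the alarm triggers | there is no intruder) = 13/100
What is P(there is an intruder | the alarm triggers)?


Using Bayes' theorem:
P(A|B) = P(B|A)·P(A) / P(B)

P(the alarm triggers) = 89/100 × 1/50 + 13/100 × 49/50
= 89/5000 + 637/5000 = 363/2500

P(there is an intruder|the alarm triggers) = (89/5000) / (363/2500) = 89/726

P(there is an intruder|the alarm triggers) = 89/726 ≈ 12.26%


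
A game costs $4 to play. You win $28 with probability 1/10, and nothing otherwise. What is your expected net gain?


E[gain] = (28-4)×1/10 + (-4)×9/10
= 12/5 - 18/5 = -6/5

Expected net gain = $-6/5 ≈ $-1.20


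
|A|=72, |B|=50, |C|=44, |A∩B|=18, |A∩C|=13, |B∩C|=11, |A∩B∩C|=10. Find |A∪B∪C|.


|A∪B∪C| = 72+50+44-18-13-11+10 = 134

|A∪B∪C| = 134


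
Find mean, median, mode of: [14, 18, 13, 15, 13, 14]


Sorted: [13, 13, 14, 14, 15, 18]
Mean = 87/6 = 29/2
Median = 14
Freq: {14: 2, 18: 1, 13: 2, 15: 1}
Mode: [13, 14]

Mean=29/2, Median=14, Mode=[13, 14]


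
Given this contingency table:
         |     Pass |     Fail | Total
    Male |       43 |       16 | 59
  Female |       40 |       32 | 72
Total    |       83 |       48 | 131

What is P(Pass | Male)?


P(Pass | Male) = 43/(43+16) = 43/59

P(Pass|Male) = 43/59 ≈ 72.88%


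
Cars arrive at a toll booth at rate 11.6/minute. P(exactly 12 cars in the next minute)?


Poisson(λ=11.6): P(X=12) = e^(-λ)×λ^k/k!
= e^(-11.6) × 11.6^12 / 12!
≈ 9.166087736e-06 × 5.93602704183e+12 / 479001600 ≈ 0.113591

P(X=12) ≈ 0.113591 ≈ 11.36%


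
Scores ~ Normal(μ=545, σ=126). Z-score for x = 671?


z = (x - μ)/σ = (671 - 545)/126 = 1.0

z = 1.0


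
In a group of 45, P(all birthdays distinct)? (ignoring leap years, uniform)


P(all different) = Π(365-i)/365 for i=0..44
= (365/365)×(364/365)×...×(321/365)
= 0.059024

P ≈ 0.0590 ≈ 5.90%


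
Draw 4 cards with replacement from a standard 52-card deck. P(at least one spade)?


P(not a spade) = 39/52 = 3/4
P(none in 4 draws) = (3/4)^4 = 81/256
P(≥1 spade) = 1 - 81/256 = 175/256

P = 175/256 ≈ 68.36%


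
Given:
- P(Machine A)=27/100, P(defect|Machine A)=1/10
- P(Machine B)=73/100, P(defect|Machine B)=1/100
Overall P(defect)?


P(B) = Σ P(B|Aᵢ)×P(Aᵢ)
  1/10×27/100 = 27/1000
  1/100×73/100 = 73/10000
Sum = 343/10000

P(defect) = 343/10000 ≈ 3.43%


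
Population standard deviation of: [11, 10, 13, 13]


Mean = 47/4
  (11-47/4)²=9/16
  (10-47/4)²=49/16
  (13-47/4)²=25/16
  (13-47/4)²=25/16
Σ(x-μ)² = 27/4
σ² = (27/4)/4 = 27/16

σ = √(27/16) ≈ 1.2990


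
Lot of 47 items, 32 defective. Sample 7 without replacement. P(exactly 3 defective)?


Hypergeometric: C(32,3)×C(15,4)/C(47,7)
= 4960×1365/62891499 = 2256800/20963833

P(X=3) = 2256800/20963833 ≈ 10.77%


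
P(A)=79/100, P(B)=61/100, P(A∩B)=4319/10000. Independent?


P(A)×P(B) = 4819/10000
P(A∩B) = 4319/10000
Not equal → NOT independent

No, not independent


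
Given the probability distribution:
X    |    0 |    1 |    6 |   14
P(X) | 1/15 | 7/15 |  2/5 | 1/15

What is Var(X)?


E[X] = 19/5
E[X²] = 419/15
Var(X) = E[X²] - (E[X])² = 419/15 - 361/25 = 1012/75

Var(X) = 1012/75 ≈ 13.4933


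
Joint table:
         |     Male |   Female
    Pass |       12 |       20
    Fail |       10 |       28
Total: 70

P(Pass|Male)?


P(Pass|Male) = 12/(12+10) = 12/22 = 6/11

P = 6/11 ≈ 54.55%


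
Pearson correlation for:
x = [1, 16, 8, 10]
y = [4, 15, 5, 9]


n=4, Σx=35, Σy=33, Σxy=374, Σx²=421, Σy²=347
r = (4×374 - 35×33)/√((4×421 - 35²)(4×347 - 33²))
= 341/√(459×299) = 341/√137241 ≈ 341/370.4605 ≈ 0.9205

r ≈ 0.9205


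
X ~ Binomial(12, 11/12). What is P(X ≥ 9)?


P(X ≥ 9) = Σ P(X=i) for i=9..12
P(X=9) = 129687123005/2229025112064
P(X=10) = 285311670611/1486016741376
P(X=11) = 285311670611/743008370688
P(X=12) = 3138428376721/8916100448256
Sum = 2930928979913/2972033482752

P(X ≥ 9) = 2930928979913/2972033482752 ≈ 98.62%


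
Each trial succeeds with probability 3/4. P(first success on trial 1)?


Geometric: P(X=1) = (1-p)^(k-1)×p = (1/4)^0×3/4 = 3/4

P(X=1) = 3/4 ≈ 75.00%


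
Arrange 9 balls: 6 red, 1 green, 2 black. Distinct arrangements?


9!/(6!×1!×2!) = 252

252


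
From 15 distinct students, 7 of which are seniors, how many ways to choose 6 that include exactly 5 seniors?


Choose 5 of the 7 seniors and 1 of the other 8 students:
C(7,5)×C(8,1) = 21×8 = 168

168


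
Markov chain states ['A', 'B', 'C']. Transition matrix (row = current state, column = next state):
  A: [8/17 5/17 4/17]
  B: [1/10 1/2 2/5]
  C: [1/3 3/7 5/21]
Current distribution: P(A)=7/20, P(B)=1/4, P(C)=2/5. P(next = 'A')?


P(next=A) = Σᵢ P(now=i)×P(i→A)
= 7/20×8/17 + 1/4×1/10 + 2/5×1/3
= 14/85 + 1/40 + 2/15 = 659/2040

P = 659/2040 ≈ 0.3230


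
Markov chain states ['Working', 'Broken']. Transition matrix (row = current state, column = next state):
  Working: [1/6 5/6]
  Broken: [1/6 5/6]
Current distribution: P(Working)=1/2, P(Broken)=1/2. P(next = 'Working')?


P(next=Working) = Σᵢ P(now=i)×P(i→Working)
= 1/2×1/6 + 1/2×1/6
= 1/12 + 1/12 = 1/6

P = 1/6 ≈ 0.1667


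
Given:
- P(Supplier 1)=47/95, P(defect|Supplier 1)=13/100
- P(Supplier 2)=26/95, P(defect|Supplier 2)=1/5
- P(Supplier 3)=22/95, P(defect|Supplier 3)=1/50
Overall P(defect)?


P(B) = Σ P(B|Aᵢ)×P(Aᵢ)
  13/100×47/95 = 611/9500
  1/5×26/95 = 26/475
  1/50×22/95 = 11/2375
Sum = 47/380

P(defect) = 47/380 ≈ 12.37%


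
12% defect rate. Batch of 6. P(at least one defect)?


P(all good) = (22/25)^6 = 113379904/244140625
P(≥1 defect) = 130760721/244140625

P = 130760721/244140625 ≈ 53.56%


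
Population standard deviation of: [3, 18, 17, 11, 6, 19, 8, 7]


Mean = 89/8
  (3-89/8)²=4225/64
  (18-89/8)²=3025/64
  (17-89/8)²=2209/64
  (11-89/8)²=1/64
  (6-89/8)²=1681/64
  (19-89/8)²=3969/64
  (8-89/8)²=625/64
  (7-89/8)²=1089/64
Σ(x-μ)² = 2103/8
σ² = (2103/8)/8 = 2103/64

σ = √(2103/64) ≈ 5.7323


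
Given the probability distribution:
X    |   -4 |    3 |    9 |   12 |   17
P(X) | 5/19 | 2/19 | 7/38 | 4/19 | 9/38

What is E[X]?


E[X] = Σ x·P(X=x)
= (-4)×(5/19) + (3)×(2/19) + (9)×(7/38) + (12)×(4/19) + (17)×(9/38)
= 142/19

E[X] = 142/19


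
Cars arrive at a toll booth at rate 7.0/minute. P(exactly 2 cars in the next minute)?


Poisson(λ=7.0): P(X=2) = e^(-λ)×λ^k/k!
= e^(-7.0) × 7.0^2 / 2!
≈ 0.0009118819656 × 49 / 2 ≈ 0.022341

P(X=2) ≈ 0.022341 ≈ 2.23%


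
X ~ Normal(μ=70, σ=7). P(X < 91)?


z = (91-70)/7 = 3.0
P(Z < 3.0) = 0.9987

P(X < 91) ≈ 0.9987


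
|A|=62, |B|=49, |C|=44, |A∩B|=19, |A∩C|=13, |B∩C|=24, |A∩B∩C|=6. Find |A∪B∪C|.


|A∪B∪C| = 62+49+44-19-13-24+6 = 105

|A∪B∪C| = 105


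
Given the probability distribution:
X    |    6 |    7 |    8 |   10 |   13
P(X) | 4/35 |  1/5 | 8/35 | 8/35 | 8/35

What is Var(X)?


E[X] = 321/35
E[X²] = 3151/35
Var(X) = E[X²] - (E[X])² = 3151/35 - 103041/1225 = 7244/1225

Var(X) = 7244/1225 ≈ 5.9135


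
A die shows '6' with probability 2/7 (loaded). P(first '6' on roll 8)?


Geometric: P(X=8) = (1-p)^(k-1)×p = (5/7)^7×2/7 = 156250/5764801

P(X=8) = 156250/5764801 ≈ 2.71%


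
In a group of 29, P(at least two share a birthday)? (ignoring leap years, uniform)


P(all different) = Π(365-i)/365 for i=0..28
= 0.319031
P(match) = 1 - 0.319031 = 0.680969

P ≈ 0.6810 ≈ 68.10%


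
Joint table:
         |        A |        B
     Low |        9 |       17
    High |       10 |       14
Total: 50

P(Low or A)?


P(Low∨A) = P(Low) + P(A) - P(Low∧A)
= (26 + 19 - 9)/50 = 36/50 = 18/25

P = 18/25 ≈ 72.00%


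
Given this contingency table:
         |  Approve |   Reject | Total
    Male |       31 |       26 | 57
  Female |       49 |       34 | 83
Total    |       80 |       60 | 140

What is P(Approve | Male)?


P(Approve | Male) = 31/(31+26) = 31/57

P(Approve|Male) = 31/57 ≈ 54.39%


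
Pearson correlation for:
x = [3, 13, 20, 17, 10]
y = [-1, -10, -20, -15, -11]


n=5, Σx=63, Σy=-57, Σxy=-898, Σx²=967, Σy²=847
r = (5×(-898) - 63×(-57))/√((5×967 - 63²)(5×847 - (-57)²))
= -899/√(866×986) = -899/√853876 ≈ -899/924.0541 ≈ -0.9729

r ≈ -0.9729


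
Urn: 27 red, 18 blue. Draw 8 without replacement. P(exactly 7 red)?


Hypergeometric: C(27,7)×C(18,1)/C(45,8)
= 888030×18/215553195 = 2484/33497

P(X=7) = 2484/33497 ≈ 7.42%


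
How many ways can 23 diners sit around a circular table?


Circular arrangements of 23 distinct objects: fix one position to break rotational symmetry.
(n-1)! = 22! = 1124000727777607680000

1124000727777607680000


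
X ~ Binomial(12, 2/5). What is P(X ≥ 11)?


P(X ≥ 11) = Σ P(X=i) for i=11..12
P(X=11) = 73728/244140625
P(X=12) = 4096/244140625
Sum = 77824/244140625

P(X ≥ 11) = 77824/244140625 ≈ 0.03%


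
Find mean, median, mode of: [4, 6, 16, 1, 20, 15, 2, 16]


Sorted: [1, 2, 4, 6, 15, 16, 16, 20]
Mean = 80/8 = 10
Median = 21/2
Freq: {4: 1, 6: 1, 16: 2, 1: 1, 20: 1, 15: 1, 2: 1}
Mode: [16]

Mean=10, Median=21/2, Mode=16


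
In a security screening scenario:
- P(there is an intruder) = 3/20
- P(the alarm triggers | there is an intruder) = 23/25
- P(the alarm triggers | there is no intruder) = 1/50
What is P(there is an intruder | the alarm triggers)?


Using Bayes' theorem:
P(A|B) = P(B|A)·P(A) / P(B)

P(the alarm triggers) = 23/25 × 3/20 + 1/50 × 17/20
= 69/500 + 17/1000 = 31/200

P(there is an intruder|the alarm triggers) = (69/500) / (31/200) = 138/155

P(there is an intruder|the alarm triggers) = 138/155 ≈ 89.03%


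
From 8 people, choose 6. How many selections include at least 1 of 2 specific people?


Complement: C(8,6) - C(6,6) = 28 - 1 = 27

27


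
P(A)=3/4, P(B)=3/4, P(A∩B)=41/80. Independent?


P(A)×P(B) = 9/16
P(A∩B) = 41/80
Not equal → NOT independent

No, not independent


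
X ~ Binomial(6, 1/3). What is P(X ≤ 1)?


P(X ≤ 1) = Σ P(X=i) for i=0..1
P(X=0) = 64/729
P(X=1) = 64/243
Sum = 256/729

P(X ≤ 1) = 256/729 ≈ 35.12%


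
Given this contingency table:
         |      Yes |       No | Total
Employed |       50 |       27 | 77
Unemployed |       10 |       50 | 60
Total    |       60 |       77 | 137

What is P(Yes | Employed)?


P(Yes | Employed) = 50/(50+27) = 50/77

P(Yes|Employed) = 50/77 ≈ 64.94%


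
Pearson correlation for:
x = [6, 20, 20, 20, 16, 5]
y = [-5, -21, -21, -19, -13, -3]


n=6, Σx=87, Σy=-82, Σxy=-1473, Σx²=1517, Σy²=1446
r = (6×(-1473) - 87×(-82))/√((6×1517 - 87²)(6×1446 - (-82)²))
= -1704/√(1533×1952) = -1704/√2992416 ≈ -1704/1729.8601 ≈ -0.9851

r ≈ -0.9851


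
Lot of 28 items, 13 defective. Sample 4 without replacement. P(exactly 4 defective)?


Hypergeometric: C(13,4)×C(15,0)/C(28,4)
= 715×1/20475 = 11/315

P(X=4) = 11/315 ≈ 3.49%


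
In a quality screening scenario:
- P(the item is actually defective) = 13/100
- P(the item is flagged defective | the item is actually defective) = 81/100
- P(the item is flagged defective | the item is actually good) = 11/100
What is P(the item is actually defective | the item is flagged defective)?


Using Bayes' theorem:
P(A|B) = P(B|A)·P(A) / P(B)

P(the item is flagged defective) = 81/100 × 13/100 + 11/100 × 87/100
= 1053/10000 + 957/10000 = 201/1000

P(the item is actually defective|the item is flagged defective) = (1053/10000) / (201/1000) = 351/670

P(the item is actually defective|the item is flagged defective) = 351/670 ≈ 52.39%


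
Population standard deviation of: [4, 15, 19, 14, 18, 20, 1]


Mean = 91/7 = 13
  (4-13)²=81
  (15-13)²=4
  (19-13)²=36
  (14-13)²=1
  (18-13)²=25
  (20-13)²=49
  (1-13)²=144
Σ(x-μ)² = 340
σ² = 340/7

σ = √(340/7) ≈ 6.9693


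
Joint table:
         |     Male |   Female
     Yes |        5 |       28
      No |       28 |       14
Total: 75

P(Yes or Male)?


P(Yes∨Male) = P(Yes) + P(Male) - P(Yes∧Male)
= (33 + 33 - 5)/75 = 61/75

P = 61/75 ≈ 81.33%


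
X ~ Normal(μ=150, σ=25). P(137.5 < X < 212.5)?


z₁=(137.5-150)/25=-0.5, z₂=(212.5-150)/25=2.5
P = Φ(2.5) - Φ(-0.5) = 0.993790 - 0.308538 = 0.685252 ≈ 0.6853

P(137.5 < X < 212.5) ≈ 0.6853


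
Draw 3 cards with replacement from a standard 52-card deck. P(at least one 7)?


P(not a 7) = 48/52 = 12/13
P(none in 3 draws) = (12/13)^3 = 1728/2197
P(≥1 7) = 1 - 1728/2197 = 469/2197

P = 469/2197 ≈ 21.35%


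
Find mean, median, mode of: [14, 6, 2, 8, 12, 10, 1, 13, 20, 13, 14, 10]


Sorted: [1, 2, 6, 8, 10, 10, 12, 13, 13, 14, 14, 20]
Mean = 123/12 = 41/4
Median = 11
Freq: {14: 2, 6: 1, 2: 1, 8: 1, 12: 1, 10: 2, 1: 1, 13: 2, 20: 1}
Mode: [10, 13, 14]

Mean=41/4, Median=11, Mode=[10, 13, 14]


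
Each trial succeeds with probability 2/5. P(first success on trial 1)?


Geometric: P(X=1) = (1-p)^(k-1)×p = (3/5)^0×2/5 = 2/5

P(X=1) = 2/5 ≈ 40.00%


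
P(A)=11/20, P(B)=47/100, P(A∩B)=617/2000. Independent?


P(A)×P(B) = 517/2000
P(A∩B) = 617/2000
Not equal → NOT independent

No, not independent


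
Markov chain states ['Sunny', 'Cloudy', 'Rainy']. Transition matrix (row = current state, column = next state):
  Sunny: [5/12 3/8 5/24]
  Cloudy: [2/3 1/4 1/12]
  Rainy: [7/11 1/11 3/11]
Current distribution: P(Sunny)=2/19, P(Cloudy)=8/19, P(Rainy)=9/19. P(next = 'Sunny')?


P(next=Sunny) = Σᵢ P(now=i)×P(i→Sunny)
= 2/19×5/12 + 8/19×2/3 + 9/19×7/11
= 5/114 + 16/57 + 63/209 = 785/1254

P = 785/1254 ≈ 0.6260


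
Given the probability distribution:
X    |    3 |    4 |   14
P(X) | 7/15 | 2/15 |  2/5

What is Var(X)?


E[X] = 113/15
E[X²] = 1271/15
Var(X) = E[X²] - (E[X])² = 1271/15 - 12769/225 = 6296/225

Var(X) = 6296/225 ≈ 27.9822


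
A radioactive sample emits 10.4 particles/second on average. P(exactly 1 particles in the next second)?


Poisson(λ=10.4): P(X=1) = e^(-λ)×λ^k/k!
= e^(-10.4) × 10.4^1 / 1!
≈ 3.043248301e-05 × 10.4 / 1 ≈ 0.000316

P(X=1) ≈ 0.000316 ≈ 0.03%


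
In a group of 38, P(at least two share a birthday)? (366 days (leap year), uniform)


P(all different) = Π(366-i)/366 for i=0..37
= 0.136703
P(match) = 1 - 0.136703 = 0.863297

P ≈ 0.8633 ≈ 86.33%


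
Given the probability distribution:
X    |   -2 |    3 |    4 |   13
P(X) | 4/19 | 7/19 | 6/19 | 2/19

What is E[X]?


E[X] = Σ x·P(X=x)
= (-2)×(4/19) + (3)×(7/19) + (4)×(6/19) + (13)×(2/19)
= 63/19

E[X] = 63/19


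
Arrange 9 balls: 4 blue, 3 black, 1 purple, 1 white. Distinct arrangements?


9!/(4!×3!×1!×1!) = 2520

2520


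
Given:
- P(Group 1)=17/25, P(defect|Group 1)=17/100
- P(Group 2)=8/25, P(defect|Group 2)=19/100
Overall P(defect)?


P(B) = Σ P(B|Aᵢ)×P(Aᵢ)
  17/100×17/25 = 289/2500
  19/100×8/25 = 38/625
Sum = 441/2500

P(defect) = 441/2500 ≈ 17.64%


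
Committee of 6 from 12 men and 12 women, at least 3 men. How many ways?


Count by #men:
  3M,3W: C(12,3)×C(12,3)=48400
  4M,2W: C(12,4)×C(12,2)=32670
  5M,1W: C(12,5)×C(12,1)=9504
  6M,0W: C(12,6)×C(12,0)=924
Total = 91498

91498


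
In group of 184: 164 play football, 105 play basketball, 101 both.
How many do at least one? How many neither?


|A∪B| = 164+105-101 = 168
Neither = 184-168 = 16

At least one: 168; Neither: 16


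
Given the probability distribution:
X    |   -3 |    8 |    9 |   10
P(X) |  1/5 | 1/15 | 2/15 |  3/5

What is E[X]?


E[X] = Σ x·P(X=x)
= (-3)×(1/5) + (8)×(1/15) + (9)×(2/15) + (10)×(3/5)
= 107/15

E[X] = 107/15


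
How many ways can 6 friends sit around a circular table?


Circular arrangements of 6 distinct objects: fix one position to break rotational symmetry.
(n-1)! = 5! = 120

120


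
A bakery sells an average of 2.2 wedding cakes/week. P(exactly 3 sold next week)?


Poisson(λ=2.2): P(X=3) = e^(-λ)×λ^k/k!
= e^(-2.2) × 2.2^3 / 3!
≈ 0.1108031584 × 10.648 / 6 ≈ 0.196639

P(X=3) ≈ 0.196639 ≈ 19.66%


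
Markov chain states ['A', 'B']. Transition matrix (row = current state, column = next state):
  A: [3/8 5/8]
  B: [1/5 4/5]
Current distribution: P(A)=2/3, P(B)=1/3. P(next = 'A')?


P(next=A) = Σᵢ P(now=i)×P(i→A)
= 2/3×3/8 + 1/3×1/5
= 1/4 + 1/15 = 19/60

P = 19/60 ≈ 0.3167


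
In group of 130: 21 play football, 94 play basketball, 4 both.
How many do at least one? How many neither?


|A∪B| = 21+94-4 = 111
Neither = 130-111 = 19

At least one: 111; Neither: 19


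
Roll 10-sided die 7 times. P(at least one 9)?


P(no 9)^7 = (9/10)^7 = 4782969/10000000
P(≥1) = 1 - 4782969/10000000 = 5217031/10000000

P = 5217031/10000000 ≈ 52.17%


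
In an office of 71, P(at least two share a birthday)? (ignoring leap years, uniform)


P(all different) = Π(365-i)/365 for i=0..70
= 0.000679
P(match) = 1 - 0.000679 = 0.999321

P ≈ 0.9993 ≈ 99.93%


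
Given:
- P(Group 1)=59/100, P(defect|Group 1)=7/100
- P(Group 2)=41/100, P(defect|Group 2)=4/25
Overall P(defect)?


P(B) = Σ P(B|Aᵢ)×P(Aᵢ)
  7/100×59/100 = 413/10000
  4/25×41/100 = 41/625
Sum = 1069/10000

P(defect) = 1069/10000 ≈ 10.69%


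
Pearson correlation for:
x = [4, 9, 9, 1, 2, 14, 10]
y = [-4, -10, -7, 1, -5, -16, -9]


n=7, Σx=49, Σy=-50, Σxy=-492, Σx²=479, Σy²=528
r = (7×(-492) - 49×(-50))/√((7×479 - 49²)(7×528 - (-50)²))
= -994/√(952×1196) = -994/√1138592 ≈ -994/1067.0483 ≈ -0.9315

r ≈ -0.9315


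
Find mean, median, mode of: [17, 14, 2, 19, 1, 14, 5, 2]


Sorted: [1, 2, 2, 5, 14, 14, 17, 19]
Mean = 74/8 = 37/4
Median = 19/2
Freq: {17: 1, 14: 2, 2: 2, 19: 1, 1: 1, 5: 1}
Mode: [2, 14]

Mean=37/4, Median=19/2, Mode=[2, 14]


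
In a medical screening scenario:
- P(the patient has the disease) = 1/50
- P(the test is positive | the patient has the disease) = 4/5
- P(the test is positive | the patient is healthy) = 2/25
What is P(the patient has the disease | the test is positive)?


Using Bayes' theorem:
P(A|B) = P(B|A)·P(A) / P(B)

P(the test is positive) = 4/5 × 1/50 + 2/25 × 49/50
= 2/125 + 49/625 = 59/625

P(the patient has the disease|the test is positive) = (2/125) / (59/625) = 10/59

P(the patient has the disease|the test is positive) = 10/59 ≈ 16.95%


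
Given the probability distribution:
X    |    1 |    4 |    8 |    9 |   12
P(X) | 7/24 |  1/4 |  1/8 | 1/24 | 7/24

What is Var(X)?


E[X] = 37/6
E[X²] = 173/3
Var(X) = E[X²] - (E[X])² = 173/3 - 1369/36 = 707/36

Var(X) = 707/36 ≈ 19.6389


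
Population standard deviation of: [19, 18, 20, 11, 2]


Mean = 70/5 = 14
  (19-14)²=25
  (18-14)²=16
  (20-14)²=36
  (11-14)²=9
  (2-14)²=144
Σ(x-μ)² = 230
σ² = 230/5 = 46

σ = √(46) ≈ 6.7823


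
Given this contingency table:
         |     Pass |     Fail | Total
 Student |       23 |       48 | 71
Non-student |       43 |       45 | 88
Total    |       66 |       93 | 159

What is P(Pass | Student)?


P(Pass | Student) = 23/(23+48) = 23/71

P(Pass|Student) = 23/71 ≈ 32.39%


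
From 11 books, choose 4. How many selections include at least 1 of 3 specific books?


Complement: C(11,4) - C(8,4) = 330 - 70 = 260

260


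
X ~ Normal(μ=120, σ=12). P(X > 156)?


z = (156-120)/12 = 3.0
P(X > 156) = 1 - P(Z ≤ 3.0) = 1 - 0.9987 = 0.0013

P(X > 156) ≈ 0.0013


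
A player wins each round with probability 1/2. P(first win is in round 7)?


Geometric: P(X=7) = (1-p)^(k-1)×p = (1/2)^6×1/2 = 1/128

P(X=7) = 1/128 ≈ 0.78%


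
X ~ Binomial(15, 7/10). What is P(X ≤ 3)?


P(X ≤ 3) = Σ P(X=i) for i=0..3
P(X=0) = 14348907/1000000000000000
P(X=1) = 100442349/200000000000000
P(X=2) = 1640558367/200000000000000
P(X=3) = 16587867933/200000000000000
Sum = 11457336519/125000000000000

P(X ≤ 3) = 11457336519/125000000000000 ≈ 0.01%


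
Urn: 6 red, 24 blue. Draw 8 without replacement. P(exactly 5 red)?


Hypergeometric: C(6,5)×C(24,3)/C(30,8)
= 6×2024/5852925 = 176/84825

P(X=5) = 176/84825 ≈ 0.21%


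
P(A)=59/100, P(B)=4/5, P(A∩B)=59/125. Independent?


P(A)×P(B) = 59/125
P(A∩B) = 59/125
Equal ✓ → Independent

Yes, independent


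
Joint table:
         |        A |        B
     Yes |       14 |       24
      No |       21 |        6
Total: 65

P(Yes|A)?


P(Yes|A) = 14/(14+21) = 14/35 = 2/5

P = 2/5 ≈ 40.00%


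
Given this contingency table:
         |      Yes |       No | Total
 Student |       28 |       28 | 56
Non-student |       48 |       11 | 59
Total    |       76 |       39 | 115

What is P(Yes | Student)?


P(Yes | Student) = 28/(28+28) = 28/56 = 1/2

P(Yes|Student) = 1/2 ≈ 50.00%


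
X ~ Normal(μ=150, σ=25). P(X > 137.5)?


z = (137.5-150)/25 = -0.5
P(X > 137.5) = 1 - P(Z ≤ -0.5) = 1 - 0.3085 = 0.6915

P(X > 137.5) ≈ 0.6915


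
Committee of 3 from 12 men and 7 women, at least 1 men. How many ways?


Count by #men:
  1M,2W: C(12,1)×C(7,2)=252
  2M,1W: C(12,2)×C(7,1)=462
  3M,0W: C(12,3)×C(7,0)=220
Total = 934

934


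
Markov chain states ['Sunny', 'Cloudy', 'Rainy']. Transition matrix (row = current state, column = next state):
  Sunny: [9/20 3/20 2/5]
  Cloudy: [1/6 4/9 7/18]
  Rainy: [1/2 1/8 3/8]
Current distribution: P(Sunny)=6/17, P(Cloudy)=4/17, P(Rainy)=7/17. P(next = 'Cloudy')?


P(next=Cloudy) = Σᵢ P(now=i)×P(i→Cloudy)
= 6/17×3/20 + 4/17×4/9 + 7/17×1/8
= 9/170 + 16/153 + 7/136 = 1279/6120

P = 1279/6120 ≈ 0.2090
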